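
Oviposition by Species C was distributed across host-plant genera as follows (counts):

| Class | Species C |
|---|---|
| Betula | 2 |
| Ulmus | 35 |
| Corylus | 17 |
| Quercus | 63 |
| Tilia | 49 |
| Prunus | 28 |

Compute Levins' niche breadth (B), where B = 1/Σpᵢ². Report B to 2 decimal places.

4.34

Proportions for Species C (n=194): 2/194=0.0103, 35/194=0.1804, 17/194=0.0876, 63/194=0.3247, 49/194=0.2526, 28/194=0.1443
Σpᵢ² = 0.0103² + 0.1804² + 0.0876² + 0.3247² + 0.2526² + 0.1443² = 0.000106 + 0.032544 + 0.007674 + 0.105430 + 0.063807 + 0.020822 = 0.230383
B = 1 / 0.230383 = 4.3406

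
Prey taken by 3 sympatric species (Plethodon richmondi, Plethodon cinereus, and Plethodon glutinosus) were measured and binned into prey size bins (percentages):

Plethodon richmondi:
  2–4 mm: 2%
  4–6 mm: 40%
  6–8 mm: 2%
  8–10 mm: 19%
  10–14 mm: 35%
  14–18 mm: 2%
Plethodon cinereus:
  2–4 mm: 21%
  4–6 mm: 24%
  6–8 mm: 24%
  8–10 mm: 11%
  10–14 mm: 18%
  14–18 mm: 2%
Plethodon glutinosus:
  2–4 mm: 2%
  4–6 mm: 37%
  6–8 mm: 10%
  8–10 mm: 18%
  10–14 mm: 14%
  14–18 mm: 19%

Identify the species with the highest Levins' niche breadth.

Plethodon cinereus

Convert percentages to proportions (divide by 100).
Σp_richᵢ² = 0.02² + 0.40² + 0.02² + 0.19² + 0.35² + 0.02² = 0.0004 + 0.1600 + 0.0004 + 0.0361 + 0.1225 + 0.0004 = 0.3198
B_rich = 1 / 0.3198 = 3.1270
Σp_cineᵢ² = 0.21² + 0.24² + 0.24² + 0.11² + 0.18² + 0.02² = 0.0441 + 0.0576 + 0.0576 + 0.0121 + 0.0324 + 0.0004 = 0.2042
B_cine = 1 / 0.2042 = 4.8972
Σp_glutᵢ² = 0.02² + 0.37² + 0.10² + 0.18² + 0.14² + 0.19² = 0.0004 + 0.1369 + 0.0100 + 0.0324 + 0.0196 + 0.0361 = 0.2354
B_glut = 1 / 0.2354 = 4.2481
Highest B → broadest niche (most generalist): Plethodon cinereus (B = 4.90).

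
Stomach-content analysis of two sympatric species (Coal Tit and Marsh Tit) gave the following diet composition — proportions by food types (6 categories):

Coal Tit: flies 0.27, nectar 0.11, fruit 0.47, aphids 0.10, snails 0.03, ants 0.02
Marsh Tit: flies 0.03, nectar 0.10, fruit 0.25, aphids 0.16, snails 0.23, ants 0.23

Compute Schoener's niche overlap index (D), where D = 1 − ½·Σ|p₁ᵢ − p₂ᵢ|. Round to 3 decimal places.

Σ|p₁ᵢ − p₂ᵢ| = 0.24 + 0.01 + 0.22 + 0.06 + 0.20 + 0.21 = 0.94
D = 1 − ½ × 0.94 = 1 − 0.470 = 0.53000

0.530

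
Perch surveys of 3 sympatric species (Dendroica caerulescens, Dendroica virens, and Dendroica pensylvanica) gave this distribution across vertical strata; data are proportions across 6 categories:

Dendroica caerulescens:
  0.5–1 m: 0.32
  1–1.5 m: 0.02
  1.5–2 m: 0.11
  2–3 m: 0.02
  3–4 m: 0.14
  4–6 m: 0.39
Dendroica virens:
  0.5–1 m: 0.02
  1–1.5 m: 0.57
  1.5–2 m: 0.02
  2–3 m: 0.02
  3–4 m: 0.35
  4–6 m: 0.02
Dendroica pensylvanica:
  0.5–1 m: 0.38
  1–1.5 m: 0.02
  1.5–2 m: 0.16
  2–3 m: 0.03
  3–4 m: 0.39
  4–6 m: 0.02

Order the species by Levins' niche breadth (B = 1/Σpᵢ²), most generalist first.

Dendroica caerulescens > Dendroica pensylvanica > Dendroica virens

Σp_caerᵢ² = 0.32² + 0.02² + 0.11² + 0.02² + 0.14² + 0.39² = 0.1024 + 0.0004 + 0.0121 + 0.0004 + 0.0196 + 0.1521 = 0.2870
B_caer = 1 / 0.2870 = 3.4843
Σp_vireᵢ² = 0.02² + 0.57² + 0.02² + 0.02² + 0.35² + 0.02² = 0.0004 + 0.3249 + 0.0004 + 0.0004 + 0.1225 + 0.0004 = 0.4490
B_vire = 1 / 0.4490 = 2.2272
Σp_pensᵢ² = 0.38² + 0.02² + 0.16² + 0.03² + 0.39² + 0.02² = 0.1444 + 0.0004 + 0.0256 + 0.0009 + 0.1521 + 0.0004 = 0.3238
B_pens = 1 / 0.3238 = 3.0883
Ranking by B (broadest → narrowest): Dendroica caerulescens (3.48) > Dendroica pensylvanica (3.09) > Dendroica virens (2.23)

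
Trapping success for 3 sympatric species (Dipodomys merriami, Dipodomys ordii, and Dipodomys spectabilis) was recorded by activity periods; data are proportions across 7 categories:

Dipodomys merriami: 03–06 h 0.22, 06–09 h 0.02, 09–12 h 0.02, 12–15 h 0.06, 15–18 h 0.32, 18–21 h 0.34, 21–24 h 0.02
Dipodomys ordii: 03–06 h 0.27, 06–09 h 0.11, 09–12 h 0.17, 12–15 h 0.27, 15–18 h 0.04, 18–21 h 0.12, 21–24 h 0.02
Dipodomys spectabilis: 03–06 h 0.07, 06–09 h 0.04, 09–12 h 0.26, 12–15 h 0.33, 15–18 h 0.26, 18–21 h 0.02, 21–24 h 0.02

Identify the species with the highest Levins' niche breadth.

Dipodomys ordii

Σp_merrᵢ² = 0.22² + 0.02² + 0.02² + 0.06² + 0.32² + 0.34² + 0.02² = 0.0484 + 0.0004 + 0.0004 + 0.0036 + 0.1024 + 0.1156 + 0.0004 = 0.2712
B_merr = 1 / 0.2712 = 3.6873
Σp_ordiᵢ² = 0.27² + 0.11² + 0.17² + 0.27² + 0.04² + 0.12² + 0.02² = 0.0729 + 0.0121 + 0.0289 + 0.0729 + 0.0016 + 0.0144 + 0.0004 = 0.2032
B_ordi = 1 / 0.2032 = 4.9213
Σp_specᵢ² = 0.07² + 0.04² + 0.26² + 0.33² + 0.26² + 0.02² + 0.02² = 0.0049 + 0.0016 + 0.0676 + 0.1089 + 0.0676 + 0.0004 + 0.0004 = 0.2514
B_spec = 1 / 0.2514 = 3.9777
Highest B → broadest niche (most generalist): Dipodomys ordii (B = 4.92).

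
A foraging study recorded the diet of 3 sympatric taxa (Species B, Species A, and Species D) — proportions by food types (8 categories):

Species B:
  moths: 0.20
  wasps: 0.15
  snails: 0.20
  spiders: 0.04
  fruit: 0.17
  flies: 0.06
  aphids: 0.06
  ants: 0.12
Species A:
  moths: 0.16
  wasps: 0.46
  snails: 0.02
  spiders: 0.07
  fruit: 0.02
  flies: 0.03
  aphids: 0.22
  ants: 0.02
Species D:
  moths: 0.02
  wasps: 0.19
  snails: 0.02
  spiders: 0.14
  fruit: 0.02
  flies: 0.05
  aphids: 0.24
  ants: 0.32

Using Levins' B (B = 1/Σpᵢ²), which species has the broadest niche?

Species B

Σp_Bᵢ² = 0.20² + 0.15² + 0.20² + 0.04² + 0.17² + 0.06² + 0.06² + 0.12² = 0.0400 + 0.0225 + 0.0400 + 0.0016 + 0.0289 + 0.0036 + 0.0036 + 0.0144 = 0.1546
B_B = 1 / 0.1546 = 6.4683
Σp_Aᵢ² = 0.16² + 0.46² + 0.02² + 0.07² + 0.02² + 0.03² + 0.22² + 0.02² = 0.0256 + 0.2116 + 0.0004 + 0.0049 + 0.0004 + 0.0009 + 0.0484 + 0.0004 = 0.2926
B_A = 1 / 0.2926 = 3.4176
Σp_Dᵢ² = 0.02² + 0.19² + 0.02² + 0.14² + 0.02² + 0.05² + 0.24² + 0.32² = 0.0004 + 0.0361 + 0.0004 + 0.0196 + 0.0004 + 0.0025 + 0.0576 + 0.1024 = 0.2194
B_D = 1 / 0.2194 = 4.5579
Highest B → broadest niche (most generalist): Species B (B = 6.47).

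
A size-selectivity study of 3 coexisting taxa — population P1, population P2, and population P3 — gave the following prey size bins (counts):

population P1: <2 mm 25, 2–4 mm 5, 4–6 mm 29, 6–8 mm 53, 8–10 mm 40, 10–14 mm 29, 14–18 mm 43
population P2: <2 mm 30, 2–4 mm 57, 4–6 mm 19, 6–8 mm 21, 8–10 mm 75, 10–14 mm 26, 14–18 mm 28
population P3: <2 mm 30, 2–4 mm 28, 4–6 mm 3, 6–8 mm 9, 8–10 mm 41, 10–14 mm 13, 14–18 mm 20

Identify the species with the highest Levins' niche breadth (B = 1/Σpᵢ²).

Proportions for population P1 (n=224): 25/224=0.1116, 5/224=0.0223, 29/224=0.1295, 53/224=0.2366, 40/224=0.1786, 29/224=0.1295, 43/224=0.1920
Proportions for population P2 (n=256): 30/256=0.1172, 57/256=0.2227, 19/256=0.0742, 21/256=0.0820, 75/256=0.2930, 26/256=0.1016, 28/256=0.1094
Proportions for population P3 (n=144): 30/144=0.2083, 28/144=0.1944, 3/144=0.0208, 9/144=0.0625, 41/144=0.2847, 13/144=0.0903, 20/144=0.1389
Σp_P1ᵢ² = 0.1116² + 0.0223² + 0.1295² + 0.2366² + 0.1786² + 0.1295² + 0.1920² = 0.012455 + 0.000497 + 0.016770 + 0.055980 + 0.031898 + 0.016770 + 0.036864 = 0.171234
B_P1 = 1 / 0.171234 = 5.8400
Σp_P2ᵢ² = 0.1172² + 0.2227² + 0.0742² + 0.0820² + 0.2930² + 0.1016² + 0.1094² = 0.013736 + 0.049595 + 0.005506 + 0.006724 + 0.085849 + 0.010323 + 0.011968 = 0.183701
B_P2 = 1 / 0.183701 = 5.4436
Σp_P3ᵢ² = 0.2083² + 0.1944² + 0.0208² + 0.0625² + 0.2847² + 0.0903² + 0.1389² = 0.043389 + 0.037791 + 0.000433 + 0.003906 + 0.081054 + 0.008154 + 0.019293 = 0.194020
B_P3 = 1 / 0.194020 = 5.1541
Highest B → broadest niche (most generalist): population P1 (B = 5.84).

population P1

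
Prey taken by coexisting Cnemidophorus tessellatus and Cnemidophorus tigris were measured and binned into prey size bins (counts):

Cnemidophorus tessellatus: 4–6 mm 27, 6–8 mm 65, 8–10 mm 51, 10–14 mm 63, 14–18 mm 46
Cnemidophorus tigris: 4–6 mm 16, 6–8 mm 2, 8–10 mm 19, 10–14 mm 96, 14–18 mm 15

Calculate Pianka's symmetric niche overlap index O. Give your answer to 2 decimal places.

0.71

Proportions for Cnemidophorus tessellatus (n=252): 27/252=0.1071, 65/252=0.2579, 51/252=0.2024, 63/252=0.2500, 46/252=0.1825
Proportions for Cnemidophorus tigris (n=148): 16/148=0.1081, 2/148=0.0135, 19/148=0.1284, 96/148=0.6486, 15/148=0.1014
Σ p₁ᵢp₂ᵢ = 0.011578 + 0.003482 + 0.025988 + 0.162150 + 0.018506 = 0.221704
Σp_1ᵢ² = 0.1071² + 0.2579² + 0.2024² + 0.2500² + 0.1825² = 0.011470 + 0.066512 + 0.040966 + 0.062500 + 0.033306 = 0.214754
Σp_2ᵢ² = 0.1081² + 0.0135² + 0.1284² + 0.6486² + 0.1014² = 0.011686 + 0.000182 + 0.016487 + 0.420682 + 0.010282 = 0.459319
O = 0.221704 / √(0.214754 × 0.459319) = 0.221704 / 0.3140710 = 0.7059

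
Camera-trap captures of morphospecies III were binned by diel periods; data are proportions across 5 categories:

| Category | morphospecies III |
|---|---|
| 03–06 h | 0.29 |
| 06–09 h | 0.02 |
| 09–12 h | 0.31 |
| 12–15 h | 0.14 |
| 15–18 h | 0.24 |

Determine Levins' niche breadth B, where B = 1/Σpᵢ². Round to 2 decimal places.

Σpᵢ² = 0.29² + 0.02² + 0.31² + 0.14² + 0.24² = 0.0841 + 0.0004 + 0.0961 + 0.0196 + 0.0576 = 0.2578
B = 1 / 0.2578 = 3.8790

3.88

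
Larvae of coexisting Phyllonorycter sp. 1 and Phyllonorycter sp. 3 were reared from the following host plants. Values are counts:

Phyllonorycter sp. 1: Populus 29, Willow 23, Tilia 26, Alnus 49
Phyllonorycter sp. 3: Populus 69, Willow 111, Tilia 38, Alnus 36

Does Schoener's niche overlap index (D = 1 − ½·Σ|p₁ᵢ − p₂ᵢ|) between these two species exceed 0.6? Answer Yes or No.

Yes

Proportions for Phyllonorycter sp. 1 (n=127): 29/127=0.2283, 23/127=0.1811, 26/127=0.2047, 49/127=0.3858
Proportions for Phyllonorycter sp. 3 (n=254): 69/254=0.2717, 111/254=0.4370, 38/254=0.1496, 36/254=0.1417
Σ|p₁ᵢ − p₂ᵢ| = 0.0434 + 0.2559 + 0.0551 + 0.2441 = 0.5985
D = 1 − ½ × 0.5985 = 1 − 0.29925 = 0.70075
D = 0.70075 > 0.6 → Yes.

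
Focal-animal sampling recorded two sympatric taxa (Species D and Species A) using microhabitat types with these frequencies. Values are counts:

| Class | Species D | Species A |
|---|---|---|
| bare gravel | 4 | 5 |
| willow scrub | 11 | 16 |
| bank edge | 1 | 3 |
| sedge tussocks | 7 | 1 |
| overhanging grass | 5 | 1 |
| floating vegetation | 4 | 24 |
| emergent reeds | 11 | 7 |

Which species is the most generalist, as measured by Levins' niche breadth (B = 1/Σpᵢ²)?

Species D

Proportions for Species D (n=43): 4/43=0.0930, 11/43=0.2558, 1/43=0.0233, 7/43=0.1628, 5/43=0.1163, 4/43=0.0930, 11/43=0.2558
Proportions for Species A (n=57): 5/57=0.0877, 16/57=0.2807, 3/57=0.0526, 1/57=0.0175, 1/57=0.0175, 24/57=0.4211, 7/57=0.1228
Σp_Dᵢ² = 0.0930² + 0.2558² + 0.0233² + 0.1628² + 0.1163² + 0.0930² + 0.2558² = 0.008649 + 0.065434 + 0.000543 + 0.026504 + 0.013526 + 0.008649 + 0.065434 = 0.188739
B_D = 1 / 0.188739 = 5.2983
Σp_Aᵢ² = 0.0877² + 0.2807² + 0.0526² + 0.0175² + 0.0175² + 0.4211² + 0.1228² = 0.007691 + 0.078792 + 0.002767 + 0.000306 + 0.000306 + 0.177325 + 0.015080 = 0.282267
B_A = 1 / 0.282267 = 3.5427
Highest B → broadest niche (most generalist): Species D (B = 5.30).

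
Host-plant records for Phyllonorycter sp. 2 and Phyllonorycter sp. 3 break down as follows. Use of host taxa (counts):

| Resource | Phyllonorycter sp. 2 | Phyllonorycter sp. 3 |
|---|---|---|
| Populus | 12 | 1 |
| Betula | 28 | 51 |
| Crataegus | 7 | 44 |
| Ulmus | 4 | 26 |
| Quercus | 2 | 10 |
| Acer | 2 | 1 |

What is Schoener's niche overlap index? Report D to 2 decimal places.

0.63

Proportions for Phyllonorycter sp. 2 (n=55): 12/55=0.2182, 28/55=0.5091, 7/55=0.1273, 4/55=0.0727, 2/55=0.0364, 2/55=0.0364
Proportions for Phyllonorycter sp. 3 (n=133): 1/133=0.0075, 51/133=0.3835, 44/133=0.3308, 26/133=0.1955, 10/133=0.0752, 1/133=0.0075
Σ|p₁ᵢ − p₂ᵢ| = 0.2107 + 0.1256 + 0.2035 + 0.1228 + 0.0388 + 0.0289 = 0.7303
D = 1 − ½ × 0.7303 = 1 − 0.36515 = 0.63485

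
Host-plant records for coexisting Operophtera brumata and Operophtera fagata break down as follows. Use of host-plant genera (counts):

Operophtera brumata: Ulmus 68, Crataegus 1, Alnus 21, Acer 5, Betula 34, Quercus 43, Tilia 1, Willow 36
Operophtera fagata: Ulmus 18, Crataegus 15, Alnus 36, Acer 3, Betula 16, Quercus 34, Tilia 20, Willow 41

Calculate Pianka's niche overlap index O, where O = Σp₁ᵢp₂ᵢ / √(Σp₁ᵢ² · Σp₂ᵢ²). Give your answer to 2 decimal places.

Proportions for Operophtera brumata (n=209): 68/209=0.3254, 1/209=0.0048, 21/209=0.1005, 5/209=0.0239, 34/209=0.1627, 43/209=0.2057, 1/209=0.0048, 36/209=0.1722
Proportions for Operophtera fagata (n=183): 18/183=0.0984, 15/183=0.0820, 36/183=0.1967, 3/183=0.0164, 16/183=0.0874, 34/183=0.1858, 20/183=0.1093, 41/183=0.2240
Σ p₁ᵢp₂ᵢ = 0.032019 + 0.000394 + 0.019768 + 0.000392 + 0.014220 + 0.038219 + 0.000525 + 0.038573 = 0.144110
Σp_1ᵢ² = 0.3254² + 0.0048² + 0.1005² + 0.0239² + 0.1627² + 0.2057² + 0.0048² + 0.1722² = 0.105885 + 0.000023 + 0.010100 + 0.000571 + 0.026471 + 0.042312 + 0.000023 + 0.029653 = 0.215038
Σp_2ᵢ² = 0.0984² + 0.0820² + 0.1967² + 0.0164² + 0.0874² + 0.1858² + 0.1093² + 0.2240² = 0.009683 + 0.006724 + 0.038691 + 0.000269 + 0.007639 + 0.034522 + 0.011946 + 0.050176 = 0.159650
O = 0.144110 / √(0.215038 × 0.159650) = 0.144110 / 0.1852858 = 0.7778

0.78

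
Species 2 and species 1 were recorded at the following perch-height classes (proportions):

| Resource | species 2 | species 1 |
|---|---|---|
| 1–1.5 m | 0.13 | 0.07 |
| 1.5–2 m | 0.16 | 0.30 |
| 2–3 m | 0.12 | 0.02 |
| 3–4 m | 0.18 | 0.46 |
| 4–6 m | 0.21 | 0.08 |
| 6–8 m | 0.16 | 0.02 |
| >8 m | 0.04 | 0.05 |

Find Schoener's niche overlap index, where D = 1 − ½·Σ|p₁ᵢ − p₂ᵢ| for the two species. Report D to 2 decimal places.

0.57

Σ|p₁ᵢ − p₂ᵢ| = 0.06 + 0.14 + 0.10 + 0.28 + 0.13 + 0.14 + 0.01 = 0.86
D = 1 − ½ × 0.86 = 1 − 0.430 = 0.5700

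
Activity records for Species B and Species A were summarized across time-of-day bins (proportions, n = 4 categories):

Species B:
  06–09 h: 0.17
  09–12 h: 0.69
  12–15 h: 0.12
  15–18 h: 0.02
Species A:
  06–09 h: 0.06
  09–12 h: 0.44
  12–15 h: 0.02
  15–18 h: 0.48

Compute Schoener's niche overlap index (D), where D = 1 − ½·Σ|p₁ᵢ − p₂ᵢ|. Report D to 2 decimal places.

0.54

Σ|p₁ᵢ − p₂ᵢ| = 0.11 + 0.25 + 0.10 + 0.46 = 0.92
D = 1 − ½ × 0.92 = 1 − 0.460 = 0.5400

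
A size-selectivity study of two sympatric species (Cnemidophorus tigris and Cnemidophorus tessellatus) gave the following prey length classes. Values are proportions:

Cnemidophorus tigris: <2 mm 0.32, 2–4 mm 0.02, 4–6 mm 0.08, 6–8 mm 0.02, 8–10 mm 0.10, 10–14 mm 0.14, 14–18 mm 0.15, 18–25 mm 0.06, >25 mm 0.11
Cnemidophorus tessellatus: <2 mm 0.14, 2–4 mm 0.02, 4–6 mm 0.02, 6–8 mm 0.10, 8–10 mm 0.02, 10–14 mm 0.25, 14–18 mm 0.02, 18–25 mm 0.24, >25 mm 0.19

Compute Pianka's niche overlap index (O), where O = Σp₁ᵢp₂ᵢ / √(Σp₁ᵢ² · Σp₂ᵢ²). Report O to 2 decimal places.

0.68

Σ p₁ᵢp₂ᵢ = 0.0448 + 0.0004 + 0.0016 + 0.0020 + 0.0020 + 0.0350 + 0.0030 + 0.0144 + 0.0209 = 0.1241
Σp_1ᵢ² = 0.32² + 0.02² + 0.08² + 0.02² + 0.10² + 0.14² + 0.15² + 0.06² + 0.11² = 0.1024 + 0.0004 + 0.0064 + 0.0004 + 0.0100 + 0.0196 + 0.0225 + 0.0036 + 0.0121 = 0.1774
Σp_2ᵢ² = 0.14² + 0.02² + 0.02² + 0.10² + 0.02² + 0.25² + 0.02² + 0.24² + 0.19² = 0.0196 + 0.0004 + 0.0004 + 0.0100 + 0.0004 + 0.0625 + 0.0004 + 0.0576 + 0.0361 = 0.1874
O = 0.1241 / √(0.1774 × 0.1874) = 0.1241 / 0.18233 = 0.6806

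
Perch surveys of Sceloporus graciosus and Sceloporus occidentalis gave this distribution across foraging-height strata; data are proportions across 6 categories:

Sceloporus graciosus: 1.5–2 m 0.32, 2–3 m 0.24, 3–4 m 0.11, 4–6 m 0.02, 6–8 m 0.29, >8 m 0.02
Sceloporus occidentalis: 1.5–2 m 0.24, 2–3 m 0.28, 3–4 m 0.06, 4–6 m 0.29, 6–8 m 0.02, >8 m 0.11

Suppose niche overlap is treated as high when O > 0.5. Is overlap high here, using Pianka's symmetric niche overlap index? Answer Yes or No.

Yes

Σ p₁ᵢp₂ᵢ = 0.0768 + 0.0672 + 0.0066 + 0.0058 + 0.0058 + 0.0022 = 0.1644
Σp_1ᵢ² = 0.32² + 0.24² + 0.11² + 0.02² + 0.29² + 0.02² = 0.1024 + 0.0576 + 0.0121 + 0.0004 + 0.0841 + 0.0004 = 0.2570
Σp_2ᵢ² = 0.24² + 0.28² + 0.06² + 0.29² + 0.02² + 0.11² = 0.0576 + 0.0784 + 0.0036 + 0.0841 + 0.0004 + 0.0121 = 0.2362
O = 0.1644 / √(0.2570 × 0.2362) = 0.1644 / 0.24638 = 0.6673
O = 0.6673 > 0.5 → Yes.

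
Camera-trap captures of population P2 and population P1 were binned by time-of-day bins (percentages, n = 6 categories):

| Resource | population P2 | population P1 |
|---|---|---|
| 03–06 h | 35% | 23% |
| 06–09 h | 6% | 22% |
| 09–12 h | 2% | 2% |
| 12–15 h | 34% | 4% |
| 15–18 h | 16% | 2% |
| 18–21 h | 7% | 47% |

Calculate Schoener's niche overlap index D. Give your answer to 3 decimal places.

0.440

Convert percentages to proportions (divide by 100).
Σ|p₁ᵢ − p₂ᵢ| = 0.12 + 0.16 + 0.00 + 0.30 + 0.14 + 0.40 = 1.12
D = 1 − ½ × 1.12 = 1 − 0.560 = 0.44000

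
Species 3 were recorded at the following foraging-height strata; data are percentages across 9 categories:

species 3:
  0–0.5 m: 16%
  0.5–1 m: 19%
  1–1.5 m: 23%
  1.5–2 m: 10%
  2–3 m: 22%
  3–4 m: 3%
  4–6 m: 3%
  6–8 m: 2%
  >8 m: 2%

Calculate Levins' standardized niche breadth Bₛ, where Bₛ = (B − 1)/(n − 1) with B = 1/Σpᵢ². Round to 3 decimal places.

0.587

Convert percentages to proportions (divide by 100).
Σpᵢ² = 0.16² + 0.19² + 0.23² + 0.10² + 0.22² + 0.03² + 0.03² + 0.02² + 0.02² = 0.0256 + 0.0361 + 0.0529 + 0.0100 + 0.0484 + 0.0009 + 0.0009 + 0.0004 + 0.0004 = 0.1756
B = 1 / 0.1756 = 5.69476
Bₛ = (B − 1)/(n − 1) = (5.69476 − 1)/(9 − 1) = 4.69476/8 = 0.58685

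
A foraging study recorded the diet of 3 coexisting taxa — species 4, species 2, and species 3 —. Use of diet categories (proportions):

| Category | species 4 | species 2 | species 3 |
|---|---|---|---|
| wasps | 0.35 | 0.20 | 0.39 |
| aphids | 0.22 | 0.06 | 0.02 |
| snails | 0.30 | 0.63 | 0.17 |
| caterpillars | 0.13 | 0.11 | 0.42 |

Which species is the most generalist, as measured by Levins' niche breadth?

species 4

Σp_4ᵢ² = 0.35² + 0.22² + 0.30² + 0.13² = 0.1225 + 0.0484 + 0.0900 + 0.0169 = 0.2778
B_4 = 1 / 0.2778 = 3.5997
Σp_2ᵢ² = 0.20² + 0.06² + 0.63² + 0.11² = 0.0400 + 0.0036 + 0.3969 + 0.0121 = 0.4526
B_2 = 1 / 0.4526 = 2.2095
Σp_3ᵢ² = 0.39² + 0.02² + 0.17² + 0.42² = 0.1521 + 0.0004 + 0.0289 + 0.1764 = 0.3578
B_3 = 1 / 0.3578 = 2.7949
Highest B → broadest niche (most generalist): species 4 (B = 3.60).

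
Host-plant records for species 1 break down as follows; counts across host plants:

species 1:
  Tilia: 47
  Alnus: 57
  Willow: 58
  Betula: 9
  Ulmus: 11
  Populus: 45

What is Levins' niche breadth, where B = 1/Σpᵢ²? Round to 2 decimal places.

4.66

Proportions for species 1 (n=227): 47/227=0.2070, 57/227=0.2511, 58/227=0.2555, 9/227=0.0396, 11/227=0.0485, 45/227=0.1982
Σpᵢ² = 0.2070² + 0.2511² + 0.2555² + 0.0396² + 0.0485² + 0.1982² = 0.042849 + 0.063051 + 0.065280 + 0.001568 + 0.002352 + 0.039283 = 0.214383
B = 1 / 0.214383 = 4.6645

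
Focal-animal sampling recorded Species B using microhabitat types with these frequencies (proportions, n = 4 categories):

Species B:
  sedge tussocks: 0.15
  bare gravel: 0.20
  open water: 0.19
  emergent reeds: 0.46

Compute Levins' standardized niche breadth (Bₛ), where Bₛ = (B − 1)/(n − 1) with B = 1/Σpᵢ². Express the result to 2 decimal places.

Σpᵢ² = 0.15² + 0.20² + 0.19² + 0.46² = 0.0225 + 0.0400 + 0.0361 + 0.2116 = 0.3102
B = 1 / 0.3102 = 3.2237
Bₛ = (B − 1)/(n − 1) = (3.2237 − 1)/(4 − 1) = 2.2237/3 = 0.7412

0.74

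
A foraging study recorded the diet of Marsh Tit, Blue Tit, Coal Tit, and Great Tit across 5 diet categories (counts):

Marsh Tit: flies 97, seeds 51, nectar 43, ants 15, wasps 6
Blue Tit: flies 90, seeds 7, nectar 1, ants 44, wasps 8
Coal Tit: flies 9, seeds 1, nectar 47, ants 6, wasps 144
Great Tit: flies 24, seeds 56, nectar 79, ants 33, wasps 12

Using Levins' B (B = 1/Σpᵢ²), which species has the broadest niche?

Great Tit

Proportions for Marsh Tit (n=212): 97/212=0.4575, 51/212=0.2406, 43/212=0.2028, 15/212=0.0708, 6/212=0.0283
Proportions for Blue Tit (n=150): 90/150=0.6000, 7/150=0.0467, 1/150=0.0067, 44/150=0.2933, 8/150=0.0533
Proportions for Coal Tit (n=207): 9/207=0.0435, 1/207=0.0048, 47/207=0.2271, 6/207=0.0290, 144/207=0.6957
Proportions for Great Tit (n=204): 24/204=0.1176, 56/204=0.2745, 79/204=0.3873, 33/204=0.1618, 12/204=0.0588
Σp_Marsᵢ² = 0.4575² + 0.2406² + 0.2028² + 0.0708² + 0.0283² = 0.209306 + 0.057888 + 0.041128 + 0.005013 + 0.000801 = 0.314136
B_Mars = 1 / 0.314136 = 3.1833
Σp_Blueᵢ² = 0.6000² + 0.0467² + 0.0067² + 0.2933² + 0.0533² = 0.360000 + 0.002181 + 0.000045 + 0.086025 + 0.002841 = 0.451092
B_Blue = 1 / 0.451092 = 2.2168
Σp_Coalᵢ² = 0.0435² + 0.0048² + 0.2271² + 0.0290² + 0.6957² = 0.001892 + 0.000023 + 0.051574 + 0.000841 + 0.483998 = 0.538328
B_Coal = 1 / 0.538328 = 1.8576
Σp_Greaᵢ² = 0.1176² + 0.2745² + 0.3873² + 0.1618² + 0.0588² = 0.013830 + 0.075350 + 0.150001 + 0.026179 + 0.003457 = 0.268817
B_Grea = 1 / 0.268817 = 3.7200
Highest B → broadest niche (most generalist): Great Tit (B = 3.72).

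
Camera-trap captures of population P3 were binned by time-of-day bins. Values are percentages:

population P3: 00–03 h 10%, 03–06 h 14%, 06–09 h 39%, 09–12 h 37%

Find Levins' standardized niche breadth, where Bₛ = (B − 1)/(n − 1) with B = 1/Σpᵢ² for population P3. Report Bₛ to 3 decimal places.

0.713

Convert percentages to proportions (divide by 100).
Σpᵢ² = 0.10² + 0.14² + 0.39² + 0.37² = 0.0100 + 0.0196 + 0.1521 + 0.1369 = 0.3186
B = 1 / 0.3186 = 3.13873
Bₛ = (B − 1)/(n − 1) = (3.13873 − 1)/(4 − 1) = 2.13873/3 = 0.71291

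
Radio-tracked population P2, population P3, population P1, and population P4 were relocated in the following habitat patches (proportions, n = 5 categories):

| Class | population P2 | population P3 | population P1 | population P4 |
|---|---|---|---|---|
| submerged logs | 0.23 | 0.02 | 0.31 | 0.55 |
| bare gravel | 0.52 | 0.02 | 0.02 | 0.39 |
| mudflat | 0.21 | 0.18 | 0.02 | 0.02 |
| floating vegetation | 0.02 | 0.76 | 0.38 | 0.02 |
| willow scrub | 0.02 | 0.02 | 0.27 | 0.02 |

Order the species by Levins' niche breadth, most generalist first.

population P1 > population P2 > population P4 > population P3

Σp_P2ᵢ² = 0.23² + 0.52² + 0.21² + 0.02² + 0.02² = 0.0529 + 0.2704 + 0.0441 + 0.0004 + 0.0004 = 0.3682
B_P2 = 1 / 0.3682 = 2.7159
Σp_P3ᵢ² = 0.02² + 0.02² + 0.18² + 0.76² + 0.02² = 0.0004 + 0.0004 + 0.0324 + 0.5776 + 0.0004 = 0.6112
B_P3 = 1 / 0.6112 = 1.6361
Σp_P1ᵢ² = 0.31² + 0.02² + 0.02² + 0.38² + 0.27² = 0.0961 + 0.0004 + 0.0004 + 0.1444 + 0.0729 = 0.3142
B_P1 = 1 / 0.3142 = 3.1827
Σp_P4ᵢ² = 0.55² + 0.39² + 0.02² + 0.02² + 0.02² = 0.3025 + 0.1521 + 0.0004 + 0.0004 + 0.0004 = 0.4558
B_P4 = 1 / 0.4558 = 2.1939
Ranking by B (broadest → narrowest): population P1 (3.18) > population P2 (2.72) > population P4 (2.19) > population P3 (1.64)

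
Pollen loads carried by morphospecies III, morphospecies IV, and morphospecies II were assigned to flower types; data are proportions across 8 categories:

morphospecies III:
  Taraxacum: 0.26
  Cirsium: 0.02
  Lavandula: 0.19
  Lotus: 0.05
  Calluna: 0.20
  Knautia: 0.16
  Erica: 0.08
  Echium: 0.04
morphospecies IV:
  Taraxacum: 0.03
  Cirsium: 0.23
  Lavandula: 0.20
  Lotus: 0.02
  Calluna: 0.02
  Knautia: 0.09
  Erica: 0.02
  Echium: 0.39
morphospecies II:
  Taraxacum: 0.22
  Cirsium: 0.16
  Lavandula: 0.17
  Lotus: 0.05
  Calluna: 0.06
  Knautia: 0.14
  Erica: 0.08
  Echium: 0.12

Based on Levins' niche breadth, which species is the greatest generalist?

morphospecies II

Σp_IIIᵢ² = 0.26² + 0.02² + 0.19² + 0.05² + 0.20² + 0.16² + 0.08² + 0.04² = 0.0676 + 0.0004 + 0.0361 + 0.0025 + 0.0400 + 0.0256 + 0.0064 + 0.0016 = 0.1802
B_III = 1 / 0.1802 = 5.5494
Σp_IVᵢ² = 0.03² + 0.23² + 0.20² + 0.02² + 0.02² + 0.09² + 0.02² + 0.39² = 0.0009 + 0.0529 + 0.0400 + 0.0004 + 0.0004 + 0.0081 + 0.0004 + 0.1521 = 0.2552
B_IV = 1 / 0.2552 = 3.9185
Σp_IIᵢ² = 0.22² + 0.16² + 0.17² + 0.05² + 0.06² + 0.14² + 0.08² + 0.12² = 0.0484 + 0.0256 + 0.0289 + 0.0025 + 0.0036 + 0.0196 + 0.0064 + 0.0144 = 0.1494
B_II = 1 / 0.1494 = 6.6934
Highest B → broadest niche (most generalist): morphospecies II (B = 6.69).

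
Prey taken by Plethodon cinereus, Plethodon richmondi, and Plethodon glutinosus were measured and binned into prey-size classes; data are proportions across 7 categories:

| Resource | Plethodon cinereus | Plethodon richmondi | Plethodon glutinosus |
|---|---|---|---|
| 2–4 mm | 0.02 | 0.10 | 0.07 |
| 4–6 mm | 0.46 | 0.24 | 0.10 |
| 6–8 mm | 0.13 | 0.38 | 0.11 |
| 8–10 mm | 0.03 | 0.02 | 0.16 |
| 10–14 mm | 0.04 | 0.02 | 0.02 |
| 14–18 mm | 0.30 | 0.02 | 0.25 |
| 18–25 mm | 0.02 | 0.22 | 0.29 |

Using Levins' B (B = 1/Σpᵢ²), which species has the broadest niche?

Σp_cineᵢ² = 0.02² + 0.46² + 0.13² + 0.03² + 0.04² + 0.30² + 0.02² = 0.0004 + 0.2116 + 0.0169 + 0.0009 + 0.0016 + 0.0900 + 0.0004 = 0.3218
B_cine = 1 / 0.3218 = 3.1075
Σp_richᵢ² = 0.10² + 0.24² + 0.38² + 0.02² + 0.02² + 0.02² + 0.22² = 0.0100 + 0.0576 + 0.1444 + 0.0004 + 0.0004 + 0.0004 + 0.0484 = 0.2616
B_rich = 1 / 0.2616 = 3.8226
Σp_glutᵢ² = 0.07² + 0.10² + 0.11² + 0.16² + 0.02² + 0.25² + 0.29² = 0.0049 + 0.0100 + 0.0121 + 0.0256 + 0.0004 + 0.0625 + 0.0841 = 0.1996
B_glut = 1 / 0.1996 = 5.0100
Highest B → broadest niche (most generalist): Plethodon glutinosus (B = 5.01).

Plethodon glutinosus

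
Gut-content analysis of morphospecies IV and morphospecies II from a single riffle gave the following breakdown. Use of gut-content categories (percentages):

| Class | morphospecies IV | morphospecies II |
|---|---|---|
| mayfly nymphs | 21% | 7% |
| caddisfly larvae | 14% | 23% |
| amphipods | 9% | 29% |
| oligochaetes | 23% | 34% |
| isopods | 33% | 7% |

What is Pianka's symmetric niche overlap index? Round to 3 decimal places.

0.704

Convert percentages to proportions (divide by 100).
Σ p₁ᵢp₂ᵢ = 0.0147 + 0.0322 + 0.0261 + 0.0782 + 0.0231 = 0.1743
Σp_1ᵢ² = 0.21² + 0.14² + 0.09² + 0.23² + 0.33² = 0.0441 + 0.0196 + 0.0081 + 0.0529 + 0.1089 = 0.2336
Σp_2ᵢ² = 0.07² + 0.23² + 0.29² + 0.34² + 0.07² = 0.0049 + 0.0529 + 0.0841 + 0.1156 + 0.0049 = 0.2624
O = 0.1743 / √(0.2336 × 0.2624) = 0.1743 / 0.247582 = 0.70401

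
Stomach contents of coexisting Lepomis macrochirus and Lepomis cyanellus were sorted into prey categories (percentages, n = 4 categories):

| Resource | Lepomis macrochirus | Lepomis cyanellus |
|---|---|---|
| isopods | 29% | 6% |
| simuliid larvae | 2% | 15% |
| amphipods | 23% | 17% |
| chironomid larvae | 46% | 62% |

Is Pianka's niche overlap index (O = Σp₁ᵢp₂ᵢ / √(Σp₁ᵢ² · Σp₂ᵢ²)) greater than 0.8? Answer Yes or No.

Convert percentages to proportions (divide by 100).
Σ p₁ᵢp₂ᵢ = 0.0174 + 0.0030 + 0.0391 + 0.2852 = 0.3447
Σp_1ᵢ² = 0.29² + 0.02² + 0.23² + 0.46² = 0.0841 + 0.0004 + 0.0529 + 0.2116 = 0.3490
Σp_2ᵢ² = 0.06² + 0.15² + 0.17² + 0.62² = 0.0036 + 0.0225 + 0.0289 + 0.3844 = 0.4394
O = 0.3447 / √(0.3490 × 0.4394) = 0.3447 / 0.39160 = 0.8802
O = 0.8802 > 0.8 → Yes.

Yes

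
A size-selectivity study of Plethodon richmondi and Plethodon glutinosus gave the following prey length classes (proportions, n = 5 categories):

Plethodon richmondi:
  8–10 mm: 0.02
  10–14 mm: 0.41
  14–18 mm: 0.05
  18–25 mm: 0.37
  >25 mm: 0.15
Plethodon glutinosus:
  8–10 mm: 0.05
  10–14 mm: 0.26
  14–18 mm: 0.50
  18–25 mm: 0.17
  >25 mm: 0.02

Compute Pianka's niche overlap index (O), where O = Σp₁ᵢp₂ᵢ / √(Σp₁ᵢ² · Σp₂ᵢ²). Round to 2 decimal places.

0.58

Σ p₁ᵢp₂ᵢ = 0.0010 + 0.1066 + 0.0250 + 0.0629 + 0.0030 = 0.1985
Σp_1ᵢ² = 0.02² + 0.41² + 0.05² + 0.37² + 0.15² = 0.0004 + 0.1681 + 0.0025 + 0.1369 + 0.0225 = 0.3304
Σp_2ᵢ² = 0.05² + 0.26² + 0.50² + 0.17² + 0.02² = 0.0025 + 0.0676 + 0.2500 + 0.0289 + 0.0004 = 0.3494
O = 0.1985 / √(0.3304 × 0.3494) = 0.1985 / 0.33977 = 0.5842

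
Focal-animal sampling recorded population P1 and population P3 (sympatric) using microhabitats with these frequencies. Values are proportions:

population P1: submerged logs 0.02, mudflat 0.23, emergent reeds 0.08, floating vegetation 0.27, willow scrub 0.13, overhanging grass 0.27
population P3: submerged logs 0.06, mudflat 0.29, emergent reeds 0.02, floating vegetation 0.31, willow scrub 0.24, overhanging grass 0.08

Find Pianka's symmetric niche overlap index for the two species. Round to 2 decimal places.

Σ p₁ᵢp₂ᵢ = 0.0012 + 0.0667 + 0.0016 + 0.0837 + 0.0312 + 0.0216 = 0.2060
Σp_1ᵢ² = 0.02² + 0.23² + 0.08² + 0.27² + 0.13² + 0.27² = 0.0004 + 0.0529 + 0.0064 + 0.0729 + 0.0169 + 0.0729 = 0.2224
Σp_2ᵢ² = 0.06² + 0.29² + 0.02² + 0.31² + 0.24² + 0.08² = 0.0036 + 0.0841 + 0.0004 + 0.0961 + 0.0576 + 0.0064 = 0.2482
O = 0.2060 / √(0.2224 × 0.2482) = 0.2060 / 0.23495 = 0.8768

0.88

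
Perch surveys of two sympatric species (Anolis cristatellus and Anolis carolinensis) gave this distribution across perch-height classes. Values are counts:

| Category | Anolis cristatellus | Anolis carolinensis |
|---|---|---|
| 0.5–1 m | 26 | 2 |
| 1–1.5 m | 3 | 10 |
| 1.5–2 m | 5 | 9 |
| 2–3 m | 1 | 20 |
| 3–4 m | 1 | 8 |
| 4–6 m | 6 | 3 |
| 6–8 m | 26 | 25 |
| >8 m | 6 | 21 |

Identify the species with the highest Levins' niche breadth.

Anolis carolinensis

Proportions for Anolis cristatellus (n=74): 26/74=0.3514, 3/74=0.0405, 5/74=0.0676, 1/74=0.0135, 1/74=0.0135, 6/74=0.0811, 26/74=0.3514, 6/74=0.0811
Proportions for Anolis carolinensis (n=98): 2/98=0.0204, 10/98=0.1020, 9/98=0.0918, 20/98=0.2041, 8/98=0.0816, 3/98=0.0306, 25/98=0.2551, 21/98=0.2143
Σp_crisᵢ² = 0.3514² + 0.0405² + 0.0676² + 0.0135² + 0.0135² + 0.0811² + 0.3514² + 0.0811² = 0.123482 + 0.001640 + 0.004570 + 0.000182 + 0.000182 + 0.006577 + 0.123482 + 0.006577 = 0.266692
B_cris = 1 / 0.266692 = 3.7496
Σp_caroᵢ² = 0.0204² + 0.1020² + 0.0918² + 0.2041² + 0.0816² + 0.0306² + 0.2551² + 0.2143² = 0.000416 + 0.010404 + 0.008427 + 0.041657 + 0.006659 + 0.000936 + 0.065076 + 0.045924 = 0.179499
B_caro = 1 / 0.179499 = 5.5711
Highest B → broadest niche (most generalist): Anolis carolinensis (B = 5.57).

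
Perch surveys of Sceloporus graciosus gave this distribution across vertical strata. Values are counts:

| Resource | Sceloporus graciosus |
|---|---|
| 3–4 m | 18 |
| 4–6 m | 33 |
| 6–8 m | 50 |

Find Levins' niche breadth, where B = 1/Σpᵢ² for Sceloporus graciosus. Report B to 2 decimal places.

2.61

Proportions for Sceloporus graciosus (n=101): 18/101=0.1782, 33/101=0.3267, 50/101=0.4950
Σpᵢ² = 0.1782² + 0.3267² + 0.4950² = 0.031755 + 0.106733 + 0.245025 = 0.383513
B = 1 / 0.383513 = 2.6075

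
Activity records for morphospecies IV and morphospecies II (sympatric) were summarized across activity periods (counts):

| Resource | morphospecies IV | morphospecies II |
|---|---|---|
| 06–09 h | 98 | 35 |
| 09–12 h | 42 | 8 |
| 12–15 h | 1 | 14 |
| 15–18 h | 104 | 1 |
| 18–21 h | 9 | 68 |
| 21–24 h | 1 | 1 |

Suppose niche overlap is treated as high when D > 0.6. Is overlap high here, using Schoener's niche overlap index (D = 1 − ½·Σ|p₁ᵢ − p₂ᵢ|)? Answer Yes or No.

No

Proportions for morphospecies IV (n=255): 98/255=0.3843, 42/255=0.1647, 1/255=0.0039, 104/255=0.4078, 9/255=0.0353, 1/255=0.0039
Proportions for morphospecies II (n=127): 35/127=0.2756, 8/127=0.0630, 14/127=0.1102, 1/127=0.0079, 68/127=0.5354, 1/127=0.0079
Σ|p₁ᵢ − p₂ᵢ| = 0.1087 + 0.1017 + 0.1063 + 0.3999 + 0.5001 + 0.0040 = 1.2207
D = 1 − ½ × 1.2207 = 1 − 0.61035 = 0.38965
D = 0.38965 < 0.6 → No.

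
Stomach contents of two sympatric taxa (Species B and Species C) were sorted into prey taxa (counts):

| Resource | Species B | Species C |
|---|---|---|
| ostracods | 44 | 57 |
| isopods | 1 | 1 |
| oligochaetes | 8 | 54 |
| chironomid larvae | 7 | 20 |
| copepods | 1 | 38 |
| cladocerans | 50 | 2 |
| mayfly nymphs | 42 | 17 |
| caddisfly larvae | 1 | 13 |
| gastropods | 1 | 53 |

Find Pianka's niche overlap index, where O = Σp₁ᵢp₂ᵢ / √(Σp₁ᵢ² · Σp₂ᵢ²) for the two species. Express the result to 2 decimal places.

0.47

Proportions for Species B (n=155): 44/155=0.2839, 1/155=0.0065, 8/155=0.0516, 7/155=0.0452, 1/155=0.0065, 50/155=0.3226, 42/155=0.2710, 1/155=0.0065, 1/155=0.0065
Proportions for Species C (n=255): 57/255=0.2235, 1/255=0.0039, 54/255=0.2118, 20/255=0.0784, 38/255=0.1490, 2/255=0.0078, 17/255=0.0667, 13/255=0.0510, 53/255=0.2078
Σ p₁ᵢp₂ᵢ = 0.063452 + 0.000025 + 0.010929 + 0.003544 + 0.000969 + 0.002516 + 0.018076 + 0.000332 + 0.001351 = 0.101194
Σp_1ᵢ² = 0.2839² + 0.0065² + 0.0516² + 0.0452² + 0.0065² + 0.3226² + 0.2710² + 0.0065² + 0.0065² = 0.080599 + 0.000042 + 0.002663 + 0.002043 + 0.000042 + 0.104071 + 0.073441 + 0.000042 + 0.000042 = 0.262985
Σp_2ᵢ² = 0.2235² + 0.0039² + 0.2118² + 0.0784² + 0.1490² + 0.0078² + 0.0667² + 0.0510² + 0.2078² = 0.049952 + 0.000015 + 0.044859 + 0.006147 + 0.022201 + 0.000061 + 0.004449 + 0.002601 + 0.043181 = 0.173466
O = 0.101194 / √(0.262985 × 0.173466) = 0.101194 / 0.2135859 = 0.4738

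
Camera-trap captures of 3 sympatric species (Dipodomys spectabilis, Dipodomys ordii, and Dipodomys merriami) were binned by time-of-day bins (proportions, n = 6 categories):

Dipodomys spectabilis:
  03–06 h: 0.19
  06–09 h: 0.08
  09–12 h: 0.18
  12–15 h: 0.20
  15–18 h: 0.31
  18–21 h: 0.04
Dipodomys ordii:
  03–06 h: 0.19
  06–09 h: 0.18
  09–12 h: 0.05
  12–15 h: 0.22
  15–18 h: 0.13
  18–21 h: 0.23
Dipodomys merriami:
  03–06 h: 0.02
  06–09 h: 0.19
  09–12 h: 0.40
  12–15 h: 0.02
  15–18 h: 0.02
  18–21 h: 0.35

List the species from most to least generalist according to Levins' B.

Σp_specᵢ² = 0.19² + 0.08² + 0.18² + 0.20² + 0.31² + 0.04² = 0.0361 + 0.0064 + 0.0324 + 0.0400 + 0.0961 + 0.0016 = 0.2126
B_spec = 1 / 0.2126 = 4.7037
Σp_ordiᵢ² = 0.19² + 0.18² + 0.05² + 0.22² + 0.13² + 0.23² = 0.0361 + 0.0324 + 0.0025 + 0.0484 + 0.0169 + 0.0529 = 0.1892
B_ordi = 1 / 0.1892 = 5.2854
Σp_merrᵢ² = 0.02² + 0.19² + 0.40² + 0.02² + 0.02² + 0.35² = 0.0004 + 0.0361 + 0.1600 + 0.0004 + 0.0004 + 0.1225 = 0.3198
B_merr = 1 / 0.3198 = 3.1270
Ranking by B (broadest → narrowest): Dipodomys ordii (5.29) > Dipodomys spectabilis (4.70) > Dipodomys merriami (3.13)

Dipodomys ordii > Dipodomys spectabilis > Dipodomys merriami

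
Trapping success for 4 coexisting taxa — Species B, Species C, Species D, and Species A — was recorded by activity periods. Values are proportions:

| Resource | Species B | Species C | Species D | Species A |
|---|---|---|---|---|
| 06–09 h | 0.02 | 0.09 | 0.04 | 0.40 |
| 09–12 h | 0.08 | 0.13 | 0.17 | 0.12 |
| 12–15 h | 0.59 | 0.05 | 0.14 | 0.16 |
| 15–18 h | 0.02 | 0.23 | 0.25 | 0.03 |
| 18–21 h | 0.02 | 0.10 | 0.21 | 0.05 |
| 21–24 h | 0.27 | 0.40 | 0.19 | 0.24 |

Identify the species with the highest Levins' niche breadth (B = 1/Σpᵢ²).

Species D

Σp_Bᵢ² = 0.02² + 0.08² + 0.59² + 0.02² + 0.02² + 0.27² = 0.0004 + 0.0064 + 0.3481 + 0.0004 + 0.0004 + 0.0729 = 0.4286
B_B = 1 / 0.4286 = 2.3332
Σp_Cᵢ² = 0.09² + 0.13² + 0.05² + 0.23² + 0.10² + 0.40² = 0.0081 + 0.0169 + 0.0025 + 0.0529 + 0.0100 + 0.1600 = 0.2504
B_C = 1 / 0.2504 = 3.9936
Σp_Dᵢ² = 0.04² + 0.17² + 0.14² + 0.25² + 0.21² + 0.19² = 0.0016 + 0.0289 + 0.0196 + 0.0625 + 0.0441 + 0.0361 = 0.1928
B_D = 1 / 0.1928 = 5.1867
Σp_Aᵢ² = 0.40² + 0.12² + 0.16² + 0.03² + 0.05² + 0.24² = 0.1600 + 0.0144 + 0.0256 + 0.0009 + 0.0025 + 0.0576 = 0.2610
B_A = 1 / 0.2610 = 3.8314
Highest B → broadest niche (most generalist): Species D (B = 5.19).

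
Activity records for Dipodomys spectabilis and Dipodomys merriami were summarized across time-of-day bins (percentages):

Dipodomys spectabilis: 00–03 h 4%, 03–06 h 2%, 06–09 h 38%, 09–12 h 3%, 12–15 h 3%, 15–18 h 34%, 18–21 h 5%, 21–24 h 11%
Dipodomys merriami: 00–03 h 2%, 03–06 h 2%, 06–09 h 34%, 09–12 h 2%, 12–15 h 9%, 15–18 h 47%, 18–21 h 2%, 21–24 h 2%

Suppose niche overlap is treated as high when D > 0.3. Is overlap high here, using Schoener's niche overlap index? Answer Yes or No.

Yes

Convert percentages to proportions (divide by 100).
Σ|p₁ᵢ − p₂ᵢ| = 0.02 + 0.00 + 0.04 + 0.01 + 0.06 + 0.13 + 0.03 + 0.09 = 0.38
D = 1 − ½ × 0.38 = 1 − 0.190 = 0.8100
D = 0.8100 > 0.3 → Yes.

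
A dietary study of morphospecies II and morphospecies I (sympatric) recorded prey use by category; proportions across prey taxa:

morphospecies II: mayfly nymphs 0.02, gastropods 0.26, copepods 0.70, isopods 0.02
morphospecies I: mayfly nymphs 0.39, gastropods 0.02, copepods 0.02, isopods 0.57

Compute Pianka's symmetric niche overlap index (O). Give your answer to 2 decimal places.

Σ p₁ᵢp₂ᵢ = 0.0078 + 0.0052 + 0.0140 + 0.0114 = 0.0384
Σp_1ᵢ² = 0.02² + 0.26² + 0.70² + 0.02² = 0.0004 + 0.0676 + 0.4900 + 0.0004 = 0.5584
Σp_2ᵢ² = 0.39² + 0.02² + 0.02² + 0.57² = 0.1521 + 0.0004 + 0.0004 + 0.3249 = 0.4778
O = 0.0384 / √(0.5584 × 0.4778) = 0.0384 / 0.51653 = 0.0743

0.07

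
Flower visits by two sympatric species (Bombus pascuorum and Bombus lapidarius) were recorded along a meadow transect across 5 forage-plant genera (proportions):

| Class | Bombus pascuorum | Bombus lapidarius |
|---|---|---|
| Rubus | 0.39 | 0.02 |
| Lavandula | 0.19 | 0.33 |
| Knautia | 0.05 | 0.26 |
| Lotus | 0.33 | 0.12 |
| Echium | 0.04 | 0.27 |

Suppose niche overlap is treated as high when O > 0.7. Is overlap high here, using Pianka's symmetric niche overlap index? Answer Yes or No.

Σ p₁ᵢp₂ᵢ = 0.0078 + 0.0627 + 0.0130 + 0.0396 + 0.0108 = 0.1339
Σp_1ᵢ² = 0.39² + 0.19² + 0.05² + 0.33² + 0.04² = 0.1521 + 0.0361 + 0.0025 + 0.1089 + 0.0016 = 0.3012
Σp_2ᵢ² = 0.02² + 0.33² + 0.26² + 0.12² + 0.27² = 0.0004 + 0.1089 + 0.0676 + 0.0144 + 0.0729 = 0.2642
O = 0.1339 / √(0.3012 × 0.2642) = 0.1339 / 0.28209 = 0.4747
O = 0.4747 < 0.7 → No.

No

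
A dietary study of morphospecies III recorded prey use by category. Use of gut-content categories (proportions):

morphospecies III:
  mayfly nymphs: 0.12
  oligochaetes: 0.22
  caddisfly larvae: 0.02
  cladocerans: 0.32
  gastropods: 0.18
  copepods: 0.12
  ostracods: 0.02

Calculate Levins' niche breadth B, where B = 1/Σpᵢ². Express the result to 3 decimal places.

Σpᵢ² = 0.12² + 0.22² + 0.02² + 0.32² + 0.18² + 0.12² + 0.02² = 0.0144 + 0.0484 + 0.0004 + 0.1024 + 0.0324 + 0.0144 + 0.0004 = 0.2128
B = 1 / 0.2128 = 4.69925

4.699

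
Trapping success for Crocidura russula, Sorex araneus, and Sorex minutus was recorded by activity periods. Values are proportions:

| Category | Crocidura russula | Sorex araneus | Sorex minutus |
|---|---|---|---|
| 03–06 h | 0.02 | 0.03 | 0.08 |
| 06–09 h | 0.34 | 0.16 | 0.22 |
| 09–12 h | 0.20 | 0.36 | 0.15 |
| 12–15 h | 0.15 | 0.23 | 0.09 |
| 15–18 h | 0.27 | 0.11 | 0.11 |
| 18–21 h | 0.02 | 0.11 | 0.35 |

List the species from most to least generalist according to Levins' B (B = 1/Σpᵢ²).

Sorex minutus > Sorex araneus > Crocidura russula

Σp_russᵢ² = 0.02² + 0.34² + 0.20² + 0.15² + 0.27² + 0.02² = 0.0004 + 0.1156 + 0.0400 + 0.0225 + 0.0729 + 0.0004 = 0.2518
B_russ = 1 / 0.2518 = 3.9714
Σp_aranᵢ² = 0.03² + 0.16² + 0.36² + 0.23² + 0.11² + 0.11² = 0.0009 + 0.0256 + 0.1296 + 0.0529 + 0.0121 + 0.0121 = 0.2332
B_aran = 1 / 0.2332 = 4.2882
Σp_minuᵢ² = 0.08² + 0.22² + 0.15² + 0.09² + 0.11² + 0.35² = 0.0064 + 0.0484 + 0.0225 + 0.0081 + 0.0121 + 0.1225 = 0.2200
B_minu = 1 / 0.2200 = 4.5455
Ranking by B (broadest → narrowest): Sorex minutus (4.55) > Sorex araneus (4.29) > Crocidura russula (3.97)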